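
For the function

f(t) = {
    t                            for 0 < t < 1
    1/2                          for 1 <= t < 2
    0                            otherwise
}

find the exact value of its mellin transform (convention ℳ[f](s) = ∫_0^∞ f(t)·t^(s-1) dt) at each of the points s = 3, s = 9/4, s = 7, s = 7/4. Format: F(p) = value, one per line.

linearity at 1 turns ℳ[f](s) into 2 summed integrals
piece [0, 1): integrate t against the kernel
∫ 1/2·t^(s-1) over [1, 2)

F(3) = 17/12
F(9/4) = 10/117 + 8*2**(1/4)/9
F(7) = 515/56
F(7/4) = 6/77 + 4*2**(3/4)/7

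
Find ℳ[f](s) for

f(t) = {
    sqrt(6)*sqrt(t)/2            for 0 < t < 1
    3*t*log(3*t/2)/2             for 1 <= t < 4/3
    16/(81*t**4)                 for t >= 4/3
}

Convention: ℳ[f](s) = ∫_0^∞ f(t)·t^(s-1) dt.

invert the common scale on t to get sqrt(3)*sqrt(t) on [0, 1/2); 3*t*log(3*t) on [1/2, 2/3); 1/(81*t**4) on [2/3, ∞)
remove the common scale on t first: sqrt(t) on [0, 3/2); t*log(t) on [3/2, 2); t**(-4) on [2, ∞)
the 3 pieces separated at 1, 4/3 each add one integral
between 0 and 1 the integrand is sqrt(6)*sqrt(t)/2·t^(s-1)
over [1, 4/3), the kernel integral of 3*t*log(3*t/2)/2 enters the sum
over [4/3, ∞), the kernel integral of 16/(81*t**4) enters the sum

2**s*(-32*2**(2*s)*(s - 4)*(2*s + 1) + 3**s*s*(s - 4)*(2*s + 1)*(-24*log(3) + 24*log(2)) + 3**s*(s - 4)*(2*s + 1)*(-24*log(3) + 24*log(2)) + 24*3**s*(s - 4)*(2*s + 1) + 16*3**s*sqrt(6)*(s - 4)*(s**2 + 2*s + 1) + 32*4**s*s*(s - 4)*(2*s + 1)*log(2) + 32*4**s*(s - 4)*(2*s + 1)*log(2) - 4**s*(2*s + 1)*(s**2 + 2*s + 1))/(16*6**s*(s - 4)*(2*s + 1)*(s**2 + 2*s + 1))
  -1/2 < Re(s) < 4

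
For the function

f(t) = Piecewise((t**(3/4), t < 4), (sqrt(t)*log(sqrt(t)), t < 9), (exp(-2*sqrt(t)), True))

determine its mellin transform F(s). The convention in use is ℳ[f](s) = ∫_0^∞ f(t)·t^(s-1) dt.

2*(-4*144**s*s*(4*s + 3)*log(2) - 2*144**s*(4*s + 3)*log(2) + 2*144**s*(4*s + 3) + 4*144**s*sqrt(2)*(4*s**2 + 4*s + 1) + 6*324**s*s*(4*s + 3)*log(3) - 3*324**s*(4*s + 3) + 3*324**s*(4*s + 3)*log(3) + 9**s*(4*s + 3)*(4*s**2 + 4*s + 1)*uppergamma(2*s, 6))/(36**s*(4*s + 3)*(4*s**2 + 4*s + 1))
  Re(s) > -3/4

invert the power substitution to get t**(3/2) on [0, 2); t*log(t) on [2, 3); exp(-2*t) on [3, ∞)
breakpoints 4, 9: one integral from each of the 3 segments
on [0, 4): add ∫ t**(3/4)·t^(s-1) dt
∫ over [4, 9) of sqrt(t)*log(sqrt(t))·t^(s-1) joins the sum
on [9, ∞) integrate f = exp(-2*sqrt(t)) against the kernel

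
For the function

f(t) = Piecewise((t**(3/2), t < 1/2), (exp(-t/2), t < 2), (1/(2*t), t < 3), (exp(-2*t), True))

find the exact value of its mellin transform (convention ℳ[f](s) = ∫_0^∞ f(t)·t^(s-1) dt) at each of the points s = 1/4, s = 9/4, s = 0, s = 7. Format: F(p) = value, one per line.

F(1/4) = -2**(1/4)*uppergamma(1/4, 1) - 2*3**(1/4)/9 + 2**(3/4)*uppergamma(1/4, 6)/2 + 10*2**(1/4)/21 + 2**(1/4)*uppergamma(1/4, 1/4)
F(9/4) = -4*2**(1/4)*uppergamma(9/4, 1) - 47*2**(1/4)/60 + 2**(3/4)*uppergamma(9/4, 6)/8 + 6*3**(1/4)/5 + 4*2**(1/4)*uppergamma(9/4, 1/4)
F(0) = Ei(-1) - Ei(-6) + 1/12 + sqrt(2)/6 - Ei(-1/4)
F(7) = -250496*exp(-1) + sqrt(2)/4352 + 11007*exp(-6)/8 + 665/12 + 3786745*exp(-1/4)/32

summing 4 kernel integrals split by 1/2, 2, 3 yields ℳ[f](s)
on [0, 1/2) integrate f = t**(3/2) against the kernel
over [1/2, 2), the kernel integral of exp(-t/2) enters the sum
between 2 and 3 the integrand is 1/(2*t)·t^(s-1)
between 3 and ∞ the integrand is exp(-2*t)·t^(s-1)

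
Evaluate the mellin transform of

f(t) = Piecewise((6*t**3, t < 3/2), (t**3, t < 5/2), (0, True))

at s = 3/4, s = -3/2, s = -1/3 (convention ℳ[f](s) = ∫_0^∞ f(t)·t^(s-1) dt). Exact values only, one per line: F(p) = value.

F(3/4) = 2**(1/4)*(27*3**(3/4) + 25*5**(3/4))/12
F(-3/2) = 5*sqrt(10)/6 + 5*sqrt(6)/2
F(-1/3) = 15*2**(1/3)*(5*5**(2/3) + 9*3**(2/3))/64

decompose at 3/2; ℳ[f](s) sums the 2 pieces' integrals
over [0, 3/2), the kernel integral of 6*t**3 enters the sum
on [3/2, 5/2) integrate f = t**3 against the kernel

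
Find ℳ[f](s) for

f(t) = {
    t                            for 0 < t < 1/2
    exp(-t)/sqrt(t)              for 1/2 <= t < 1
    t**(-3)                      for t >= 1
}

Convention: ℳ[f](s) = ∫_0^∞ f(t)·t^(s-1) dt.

reversing the shared t-power: sqrt(t) on [0, 1/2); exp(-t)/t on [1/2, 1); t**(-7/2) on [1, ∞)
remove the shared t-power first: t**(3/2) on [0, 1/2); exp(-t) on [1/2, 1); t**(-5/2) on [1, ∞)
cuts at 1/2, 1: linearity sums the 3 kernel integrals
∫ over [0, 1/2) of t·t^(s-1) joins the sum
the [1/2, 1) slice contributes ∫ exp(-t)/sqrt(t)·t^(s-1) dt
for t in [1, ∞): the term is ∫ t**(-3)·t^(s-1)

2**(-s - 3/2)*(2**(s + 3/2)*(-s - 1) + 2**(s + 3/2)*(s - 3)*(s + 1)*uppergamma(s - 1/2, 1/2) - 2**(s + 3/2)*(s - 3)*(s + 1)*uppergamma(s - 1/2, 1) + sqrt(2)*(s - 3))/((s - 3)*(s + 1))
  -1 < Re(s) < 3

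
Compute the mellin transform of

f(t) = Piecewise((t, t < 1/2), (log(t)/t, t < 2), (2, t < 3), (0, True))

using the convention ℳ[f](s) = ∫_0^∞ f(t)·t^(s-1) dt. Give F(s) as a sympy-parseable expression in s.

peel off the shared t-power: t**2 on [0, 1/2); log(t) on [1/2, 2); 2*t on [2, 3)
decompose at 1/2, 2; ℳ[f](s) sums the 3 pieces' integrals
[0, 1/2) adds the kernel integral of t
∫ log(t)/t·t^(s-1) over [1/2, 2)
segment 2 to 3 holds 2; add its integral

(-4*2**(2*s)*(s - 1)**2*(s + 1) + 4**s*s*(s - 1)*(s + 1)*log(2) - 4**s*s*(s + 1) + 4*6**s*(s - 1)**2*(s + 1) + s*(s - 1)**2 + 4*s*(s - 1)*(s + 1)*log(2) + 4*s*(s + 1))/(2*2**s*s*(s - 1)**2*(s + 1))
  Re(s) > -1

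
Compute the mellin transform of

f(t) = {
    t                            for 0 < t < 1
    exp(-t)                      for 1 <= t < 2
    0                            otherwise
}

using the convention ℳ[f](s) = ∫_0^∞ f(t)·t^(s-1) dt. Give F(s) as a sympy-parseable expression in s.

along the cuts 1, ℳ[f](s) splits into 2 integrals
on [0, 1): add ∫ t·t^(s-1) dt
∫ over [1, 2) of exp(-t)·t^(s-1) joins the sum

((s + 1)*uppergamma(s, 1) - (s + 1)*uppergamma(s, 2) + 1)/(s + 1)
  Re(s) > -1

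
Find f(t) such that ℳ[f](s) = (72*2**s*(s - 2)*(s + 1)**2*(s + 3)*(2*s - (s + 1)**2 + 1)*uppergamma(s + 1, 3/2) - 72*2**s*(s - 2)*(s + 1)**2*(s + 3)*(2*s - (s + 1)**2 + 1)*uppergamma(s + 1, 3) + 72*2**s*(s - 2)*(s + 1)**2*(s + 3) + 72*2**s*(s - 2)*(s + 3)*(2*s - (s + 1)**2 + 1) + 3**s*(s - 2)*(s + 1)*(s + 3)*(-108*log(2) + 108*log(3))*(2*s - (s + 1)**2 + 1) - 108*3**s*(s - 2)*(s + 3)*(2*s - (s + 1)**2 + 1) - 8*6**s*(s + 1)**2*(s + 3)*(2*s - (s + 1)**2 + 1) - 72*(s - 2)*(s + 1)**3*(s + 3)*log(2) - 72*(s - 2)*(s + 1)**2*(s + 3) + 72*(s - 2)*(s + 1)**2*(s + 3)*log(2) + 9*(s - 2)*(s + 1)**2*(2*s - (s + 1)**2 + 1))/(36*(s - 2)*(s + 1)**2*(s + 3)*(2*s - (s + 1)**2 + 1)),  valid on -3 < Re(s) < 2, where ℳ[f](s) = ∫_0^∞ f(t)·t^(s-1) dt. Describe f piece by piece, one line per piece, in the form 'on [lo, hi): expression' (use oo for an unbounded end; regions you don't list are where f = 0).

on [0, 1): t**3/4
on [1, 2): 2*log(t/2)
on [2, 3): t*log(t/2)
on [3, 6): t*exp(-t/2)
on [6, oo): 8/t**2

undo the shared t-power: t**2/4 on [0, 1); 2*log(t/2)/t on [1, 2); log(t/2) on [2, 3); …
the common scale on t comes off first: t**2 on [0, 1/2); log(t)/t on [1/2, 1); log(t) on [1, 3/2); …
breakpoints 1, 2, 3, 6: one integral from each of the 5 segments
between 0 and 1 the integrand is t**3/4·t^(s-1)
over [1, 2), the kernel integral of 2*log(t/2) enters the sum
∫ over [2, 3) of t*log(t/2)·t^(s-1) joins the sum
segment 3 to 6 holds t*exp(-t/2); add its integral
∫ 8/t**2·t^(s-1) over [6, ∞)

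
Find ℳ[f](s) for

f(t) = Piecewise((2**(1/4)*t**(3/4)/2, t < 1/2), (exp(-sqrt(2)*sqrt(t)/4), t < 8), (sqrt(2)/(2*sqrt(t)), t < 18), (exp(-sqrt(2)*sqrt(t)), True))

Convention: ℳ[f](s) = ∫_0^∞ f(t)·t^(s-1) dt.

peel off the common scale on t: t**(3/4) on [0, 1/4); exp(-sqrt(t)/2) on [1/4, 4); 1/(2*sqrt(t)) on [4, 9); …
peel off the power substitution: t**(3/2) on [0, 1/2); exp(-t/2) on [1/2, 2); 1/(2*t) on [2, 3); …
along the cuts 1/2, 8, 18, ℳ[f](s) splits into 4 integrals
[0, 1/2) adds the kernel integral of 2**(1/4)*t**(3/4)/2
segment [1/2, 8) carries exp(-sqrt(2)*sqrt(t)/4); integrate it
on [8, 18) integrate f = sqrt(2)/(2*sqrt(t)) against the kernel
over [18, ∞), the kernel integral of exp(-sqrt(2)*sqrt(t)) enters the sum

2**s*(2*1296**s*(4*s + 3) + 12*576**s*(2*s - 1)*(4*s + 3)*uppergamma(2*s, 1/4) - 12*576**s*(2*s - 1)*(4*s + 3)*uppergamma(2*s, 1) - 3*576**s*(4*s + 3) + 12*6**(2*s)*(2*s - 1)*(4*s + 3)*uppergamma(2*s, 6) + 6*sqrt(2)*6**(2*s)*(2*s - 1))/(6*144**s*(2*s - 1)*(4*s + 3))
  Re(s) > -3/4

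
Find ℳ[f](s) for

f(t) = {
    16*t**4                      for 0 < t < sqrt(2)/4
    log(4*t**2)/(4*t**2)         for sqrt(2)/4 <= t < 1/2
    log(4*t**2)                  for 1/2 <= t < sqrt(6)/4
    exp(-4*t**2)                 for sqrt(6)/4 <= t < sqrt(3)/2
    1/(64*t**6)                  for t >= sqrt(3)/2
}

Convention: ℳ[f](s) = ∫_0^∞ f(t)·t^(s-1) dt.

undo the common scale on t: t**4 on [0, sqrt(2)/2); log(t**2)/t**2 on [sqrt(2)/2, 1); log(t**2) on [1, sqrt(6)/2); …
peel off the power substitution: t**2 on [0, 1/2); log(t)/t on [1/2, 1); log(t) on [1, 3/2); …
cuts at sqrt(2)/4, 1/2, sqrt(6)/4, sqrt(3)/2: linearity sums the 5 kernel integrals
for t in [0, sqrt(2)/4): the term is ∫ 16*t**4·t^(s-1)
[sqrt(2)/4, 1/2) adds the kernel integral of log(4*t**2)/(4*t**2)
on [1/2, sqrt(6)/4): add ∫ log(4*t**2)·t^(s-1) dt
on [sqrt(6)/4, sqrt(3)/2) integrate f = exp(-4*t**2) against the kernel
for t in [sqrt(3)/2, ∞): the term is ∫ 1/(64*t**6)·t^(s-1)

(27*2**(s/2)*s**2*(s/2 - 3)*(s/2 + 2)*(s**2/4 - s + 1)*uppergamma(s/2, 3/2) - 27*2**(s/2)*s**2*(s/2 - 3)*(s/2 + 2)*(s**2/4 - s + 1)*uppergamma(s/2, 3) - 27*2**(s/2)*s**2*(s/2 - 3)*(s/2 + 2) + 108*2**(s/2)*(s/2 - 3)*(s/2 + 2)*(s**2/4 - s + 1) - 54*3**(s/2)*s*(s/2 - 3)*(s/2 + 2)*(s**2/4 - s + 1)*log(2) + 54*3**(s/2)*s*(s/2 - 3)*(s/2 + 2)*(s**2/4 - s + 1)*log(3) - 108*3**(s/2)*(s/2 - 3)*(s/2 + 2)*(s**2/4 - s + 1) - 6**(s/2)*s**2*(s/2 + 2)*(s**2/4 - s + 1) + 27*s**3*(s/2 - 3)*(s/2 + 2)*log(2) - 54*s**2*(s/2 - 3)*(s/2 + 2)*log(2) + 54*s**2*(s/2 - 3)*(s/2 + 2) + 27*s**2*(s/2 - 3)*(s**2/4 - s + 1)/4)/(54*2**(3*s/2)*s**2*(s/2 - 3)*(s/2 + 2)*(s**2/4 - s + 1))
  -4 < Re(s) < 6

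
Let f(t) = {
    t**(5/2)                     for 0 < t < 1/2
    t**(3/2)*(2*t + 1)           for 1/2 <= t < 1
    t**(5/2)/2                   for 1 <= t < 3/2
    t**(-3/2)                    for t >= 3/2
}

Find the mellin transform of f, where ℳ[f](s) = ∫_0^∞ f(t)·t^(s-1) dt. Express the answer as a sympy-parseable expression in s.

undo the shared t-power: t**(3/2) on [0, 1/2); sqrt(t)*(2*t + 1) on [1/2, 1); t**(3/2)/2 on [1, 3/2); …
back out the shared t-power: t on [0, 1/2); 2*t + 1 on [1/2, 1); t/2 on [1, 3/2); …
integrate the 4 segments split at 1/2, 1, 3/2, then add the results
segment [0, 1/2) carries t**(5/2); integrate it
on [1/2, 1) integrate f = t**(3/2)*(2*t + 1) against the kernel
piece [1, 3/2): integrate t**(5/2)/2 against the kernel
over [3/2, ∞), the kernel integral of t**(-3/2) enters the sum

(1440*2**s*s**2 + 576*2**s*s - 4104*2**s + 196*3**s*sqrt(6)*s**2 - 512*3**s*sqrt(6)*s - 1209*3**s*sqrt(6) - 216*sqrt(2)*s**2 - 144*sqrt(2)*s + 702*sqrt(2))/(72*2**s*(8*s**3 + 20*s**2 - 18*s - 45))
  -5/2 < Re(s) < 3/2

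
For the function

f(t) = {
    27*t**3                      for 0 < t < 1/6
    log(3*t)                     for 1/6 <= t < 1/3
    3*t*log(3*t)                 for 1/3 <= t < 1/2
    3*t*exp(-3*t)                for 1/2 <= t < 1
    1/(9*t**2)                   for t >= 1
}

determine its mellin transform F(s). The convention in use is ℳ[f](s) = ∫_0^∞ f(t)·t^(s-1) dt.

(72*2**s*(s - 2)*(s + 1)**2*(s + 3)*(2*s - (s + 1)**2 + 1)*uppergamma(s + 1, 3/2) - 72*2**s*(s - 2)*(s + 1)**2*(s + 3)*(2*s - (s + 1)**2 + 1)*uppergamma(s + 1, 3) + 72*2**s*(s - 2)*(s + 1)**2*(s + 3) + 72*2**s*(s - 2)*(s + 3)*(2*s - (s + 1)**2 + 1) + 3**s*(s - 2)*(s + 1)*(s + 3)*(-108*log(2) + 108*log(3))*(2*s - (s + 1)**2 + 1) - 108*3**s*(s - 2)*(s + 3)*(2*s - (s + 1)**2 + 1) - 8*6**s*(s + 1)**2*(s + 3)*(2*s - (s + 1)**2 + 1) - 72*(s - 2)*(s + 1)**3*(s + 3)*log(2) - 72*(s - 2)*(s + 1)**2*(s + 3) + 72*(s - 2)*(s + 1)**2*(s + 3)*log(2) + 9*(s - 2)*(s + 1)**2*(2*s - (s + 1)**2 + 1))/(72*6**s*(s - 2)*(s + 1)**2*(s + 3)*(2*s - (s + 1)**2 + 1))
  -3 < Re(s) < 2

peel off the common scale on t: t**3 on [0, 1/2); log(t) on [1/2, 1); t*log(t) on [1, 3/2); …
strip the shared t-power: t**2 on [0, 1/2); log(t)/t on [1/2, 1); log(t) on [1, 3/2); …
cuts at 1/6, 1/3, 1/2, 1: linearity sums the 5 kernel integrals
the [0, 1/6) slice contributes ∫ 27*t**3·t^(s-1) dt
on [1/6, 1/3): add ∫ log(3*t)·t^(s-1) dt
∫ 3*t*log(3*t)·t^(s-1) over [1/3, 1/2)
for t in [1/2, 1): the term is ∫ 3*t*exp(-3*t)·t^(s-1)
[1, ∞) adds the kernel integral of 1/(9*t**2)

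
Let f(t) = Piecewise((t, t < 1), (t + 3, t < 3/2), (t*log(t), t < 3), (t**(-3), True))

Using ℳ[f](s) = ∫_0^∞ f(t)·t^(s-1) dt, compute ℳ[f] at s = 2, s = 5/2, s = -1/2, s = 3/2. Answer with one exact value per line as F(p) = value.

breakpoints 1, 3/2, 3: one integral from each of the 4 segments
segment [0, 1) carries t; integrate it
piece [1, 3/2): integrate (t + 3) against the kernel
segment [3/2, 3) carries t*log(t); integrate it
over [3, ∞), the kernel integral of t**(-3) enters the sum

F(2) = 17/24 + 9*log(2)/8 + 63*log(3)/8
F(5/2) = -226*sqrt(3)/147 - 27*sqrt(6)*log(3)/56 - 6/5 + 27*sqrt(6)*log(2)/56 + 3861*sqrt(6)/1960 + 54*sqrt(3)*log(3)/7
F(-1/2) = -2266*sqrt(3)/567 + sqrt(6) + log(2**(sqrt(6))*3**(-sqrt(6) + 2*sqrt(3))) + 6
F(3/2) = -922*sqrt(3)/675 - 2 + 213*sqrt(6)/100 + log(2**(9*sqrt(6)/20)*3**(-9*sqrt(6)/20 + 18*sqrt(3)/5))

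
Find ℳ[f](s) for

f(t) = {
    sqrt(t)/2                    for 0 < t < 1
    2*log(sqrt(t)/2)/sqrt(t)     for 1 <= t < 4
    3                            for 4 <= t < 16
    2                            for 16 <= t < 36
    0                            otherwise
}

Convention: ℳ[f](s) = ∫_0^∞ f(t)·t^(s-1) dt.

remove the power substitution first: t/2 on [0, 1); 2*log(t/2)/t on [1, 2); 3 on [2, 4); …
remove the common scale on t first: t on [0, 1/2); log(t)/t on [1/2, 1); 3 on [1, 2); …
split f at 1, 4, 16: ℳ[f](s) collects 4 kernel integrals
over [0, 1), the kernel integral of sqrt(t)/2 enters the sum
segment 1 to 4 holds 2*log(sqrt(t)/2)/sqrt(t); add its integral
∫ 3·t^(s-1) over [4, 16)
∫ 2·t^(s-1) over [16, 36)

(16**s*(2*s + 1)*(4*s**2 - 4*s + 1) - 2**(2*s + 1)*s*(2*s + 1) + 2*36**s*(2*s + 1)*(4*s**2 - 4*s + 1) - 3*4**s*(2*s + 1)*(4*s**2 - 4*s + 1) + 8*s**2*(2*s + 1)*log(2) - 4*s*(2*s + 1)*log(2) + 4*s*(2*s + 1) + s*(4*s**2 - 4*s + 1))/(s*(2*s + 1)*(4*s**2 - 4*s + 1))
  Re(s) > -1/2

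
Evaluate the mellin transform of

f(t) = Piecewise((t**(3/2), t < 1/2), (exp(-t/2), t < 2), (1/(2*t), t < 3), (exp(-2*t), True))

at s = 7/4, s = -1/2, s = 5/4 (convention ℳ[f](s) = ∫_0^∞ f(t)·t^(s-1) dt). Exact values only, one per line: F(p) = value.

F(7/4) = -2*2**(3/4)*uppergamma(7/4, 1) - 101*2**(3/4)/156 + 2**(1/4)*uppergamma(7/4, 6)/4 + 2*3**(3/4)/3 + 2*2**(3/4)*uppergamma(7/4, 1/4)
F(-1/2) = -sqrt(2)*sqrt(pi)*erfc(1/2) - sqrt(2)*exp(-1) - sqrt(3)/27 - 2*sqrt(2)*sqrt(pi)*erfc(sqrt(6)) + 2*sqrt(3)*exp(-6)/3 + sqrt(2)/12 + sqrt(2)*sqrt(pi)*erfc(1) + 1/2 + 2*sqrt(2)*exp(-1/4)
F(5/4) = -43*2**(1/4)/22 - 2*2**(1/4)*uppergamma(5/4, 1) + 2**(3/4)*uppergamma(5/4, 6)/4 + 2*2**(1/4)*uppergamma(5/4, 1/4) + 2*3**(1/4)

linearity at 1/2, 2, 3 turns ℳ[f](s) into 4 summed integrals
∫ t**(3/2)·t^(s-1) over [0, 1/2)
for t in [1/2, 2): the term is ∫ exp(-t/2)·t^(s-1)
between 2 and 3 the integrand is 1/(2*t)·t^(s-1)
between 3 and ∞ the integrand is exp(-2*t)·t^(s-1)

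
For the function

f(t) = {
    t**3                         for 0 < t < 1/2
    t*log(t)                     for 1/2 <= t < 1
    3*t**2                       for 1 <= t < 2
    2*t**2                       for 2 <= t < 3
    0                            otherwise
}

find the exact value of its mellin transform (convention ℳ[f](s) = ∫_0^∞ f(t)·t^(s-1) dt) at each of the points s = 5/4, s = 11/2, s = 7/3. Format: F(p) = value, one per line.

back out the shared t-power: t on [0, 1/2); log(t)/t on [1/2, 1); 3 on [1, 2); …
breakpoints 1/2, 1, 2: one integral from each of the 4 segments
∫ t**3·t^(s-1) over [0, 1/2)
on [1/2, 1): add ∫ t*log(t)·t^(s-1) dt
∫ over [1, 2) of 3*t**2·t^(s-1) joins the sum
the [2, 3) slice contributes ∫ 2*t**2·t^(s-1) dt

F(5/4) = 2**(3/4)*(-80240*2**(1/4) + 4589 + 7956*log(2) + 176256*sqrt(2) + 1189728*6**(1/4))/143208
F(11/2) = sqrt(2)*(-2337024*sqrt(2) + 13260*log(2) + 188289503 + 3217024512*sqrt(6))/11032320
F(7/3) = -1017/1300 + 219*2**(2/3)/25600 + 3*2**(2/3)*log(2)/160 + 48*2**(1/3)/13 + 486*3**(1/3)/13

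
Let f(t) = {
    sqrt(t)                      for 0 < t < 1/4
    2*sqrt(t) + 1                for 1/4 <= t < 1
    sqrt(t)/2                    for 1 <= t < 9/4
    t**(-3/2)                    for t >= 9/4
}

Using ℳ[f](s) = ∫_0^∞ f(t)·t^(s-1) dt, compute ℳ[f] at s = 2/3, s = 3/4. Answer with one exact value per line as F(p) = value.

F(2/3) = 2**(2/3)*(-405 + 629*3**(1/3) + 1170*2**(1/3))/840
F(3/4) = -13*sqrt(2)/30 + 403*sqrt(6)/540 + 38/15

undo the power substitution: t on [0, 1/2); 2*t + 1 on [1/2, 1); t/2 on [1, 3/2); …
cuts at 1/4, 1, 9/4: linearity sums the 4 kernel integrals
∫ sqrt(t)·t^(s-1) over [0, 1/4)
segment 1/4 to 1 holds (2*sqrt(t) + 1); add its integral
the [1, 9/4) slice contributes ∫ sqrt(t)/2·t^(s-1) dt
the [9/4, ∞) slice contributes ∫ t**(-3/2)·t^(s-1) dt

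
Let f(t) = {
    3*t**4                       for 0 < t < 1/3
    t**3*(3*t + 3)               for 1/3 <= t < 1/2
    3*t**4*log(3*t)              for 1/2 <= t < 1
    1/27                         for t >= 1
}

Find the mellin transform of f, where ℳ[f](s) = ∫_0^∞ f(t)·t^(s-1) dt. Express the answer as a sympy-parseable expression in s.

6**(-s - 3)*(-162*2**(s + 3)*s*(s + 3)*(2*s + (s + 3)**2 + 7) - 162*2**(s + 3)*s*(2*s + (s + 3)**2 + 7) - 81*3**(s + 3)*s*(s + 3)**2*(s + 4)*log(3) + 81*3**(s + 3)*s*(s + 3)**2*(s + 4)*log(2) - 81*3**(s + 3)*s*(s + 3)*(s + 4)*log(3) + 81*3**(s + 3)*s*(s + 3)*(s + 4)*log(2) + 81*3**(s + 3)*s*(s + 3)*(s + 4) + 243*3**(s + 3)*s*(s + 3)*(2*s + (s + 3)**2 + 7) + 162*3**(s + 3)*s*(2*s + (s + 3)**2 + 7) + 162*6**(s + 3)*s*(s + 3)**2*(s + 4)*log(3) - 162*6**(s + 3)*s*(s + 3)*(s + 4) + 162*6**(s + 3)*s*(s + 3)*(s + 4)*log(3) - 2*6**(s + 3)*(s + 3)*(s + 4)*(2*s + (s + 3)**2 + 7))/(54*s*(s + 3)*(s + 4)*(2*s + (s + 3)**2 + 7))
  -4 < Re(s) < 0

back out the shared t-power: 3*t**3 on [0, 1/3); t**2*(3*t + 3) on [1/3, 1/2); 3*t**3*log(3*t) on [1/2, 1); …
back out the shared t-power: 3*t on [0, 1/3); 3*t + 3 on [1/3, 1/2); 3*t*log(3*t) on [1/2, 1); …
the common scale on t comes off first: t on [0, 1); t + 3 on [1, 3/2); t*log(t) on [3/2, 3); …
treat the 4 regions marked off by 1/3, 1/2, 1 separately and sum
on [0, 1/3): add ∫ 3*t**4·t^(s-1) dt
the [1/3, 1/2) slice contributes ∫ t**3*(3*t + 3)·t^(s-1) dt
on [1/2, 1): add ∫ 3*t**4*log(3*t)·t^(s-1) dt
segment [1, ∞) carries 1/27; integrate it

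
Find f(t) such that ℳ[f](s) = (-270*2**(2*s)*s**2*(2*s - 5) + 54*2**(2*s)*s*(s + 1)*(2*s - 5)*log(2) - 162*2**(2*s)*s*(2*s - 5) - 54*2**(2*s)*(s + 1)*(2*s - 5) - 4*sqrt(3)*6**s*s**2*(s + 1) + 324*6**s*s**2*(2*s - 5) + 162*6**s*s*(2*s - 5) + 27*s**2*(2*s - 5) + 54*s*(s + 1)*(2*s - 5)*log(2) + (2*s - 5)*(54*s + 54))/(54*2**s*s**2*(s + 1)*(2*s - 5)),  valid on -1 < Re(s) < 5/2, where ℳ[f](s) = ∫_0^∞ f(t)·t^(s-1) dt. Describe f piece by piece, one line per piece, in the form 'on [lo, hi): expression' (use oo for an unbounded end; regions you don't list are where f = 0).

linearity at 1/2, 2, 3 turns ℳ[f](s) into 4 summed integrals
segment 0 to 1/2 holds t; add its integral
the [1/2, 2) slice contributes ∫ log(t)·t^(s-1) dt
for t in [2, 3): the term is ∫ (t + 3)·t^(s-1)
[3, ∞) adds the kernel integral of t**(-5/2)

on [0, 1/2): t
on [1/2, 2): log(t)
on [2, 3): t + 3
on [3, oo): t**(-5/2)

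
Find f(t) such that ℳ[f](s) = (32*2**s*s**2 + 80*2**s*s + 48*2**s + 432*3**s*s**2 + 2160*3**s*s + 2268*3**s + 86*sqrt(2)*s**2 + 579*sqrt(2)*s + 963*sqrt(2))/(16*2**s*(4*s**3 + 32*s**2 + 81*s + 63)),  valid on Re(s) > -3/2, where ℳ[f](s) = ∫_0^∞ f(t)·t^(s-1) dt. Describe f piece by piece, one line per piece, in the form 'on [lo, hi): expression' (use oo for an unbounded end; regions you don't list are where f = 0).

linearity at 1/2, 1 turns ℳ[f](s) into 3 summed integrals
segment [0, 1/2) carries 6*t**(3/2); integrate it
over [1/2, 1), the kernel integral of 5*t**(7/2)/2 enters the sum
the [1, 3/2) slice contributes ∫ 2*t**3·t^(s-1) dt

on [0, 1/2): 6*t**(3/2)
on [1/2, 1): 5*t**(7/2)/2
on [1, 3/2): 2*t**3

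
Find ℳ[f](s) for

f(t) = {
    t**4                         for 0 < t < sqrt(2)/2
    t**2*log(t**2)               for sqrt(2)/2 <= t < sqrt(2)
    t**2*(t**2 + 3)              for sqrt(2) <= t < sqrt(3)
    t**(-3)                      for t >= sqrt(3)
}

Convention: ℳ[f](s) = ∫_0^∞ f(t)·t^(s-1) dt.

(360*2**s*(3 - s)*(s + 2)**2 + 72*2**s*(s - 3)*(s + 2)*(s + 4)*log(2) - 432*2**s*(s - 3)*(s + 2) - 144*2**s*(s - 3)*(s + 4) + 648*6**(s/2)*(s - 3)*(s + 2)**2 + 648*6**(s/2)*(s - 3)*(s + 2) - 4*sqrt(3)*6**(s/2)*(s + 2)**2*(s + 4) + 9*(s - 3)*(s + 2)**2 + 18*(s - 3)*(s + 2)*(s + 4)*log(2) + 36*(s - 3)*(s + 4))/(36*2**(s/2)*(s - 3)*(s + 2)**2*(s + 4))
  -4 < Re(s) < 3

undo the shared t-power: t**2 on [0, sqrt(2)/2); log(t**2) on [sqrt(2)/2, sqrt(2)); t**2 + 3 on [sqrt(2), sqrt(3)); …
reversing the power substitution: t on [0, 1/2); log(t) on [1/2, 2); t + 3 on [2, 3); …
the 4 pieces separated at sqrt(2)/2, sqrt(2), sqrt(3) each add one integral
for t in [0, sqrt(2)/2): the term is ∫ t**4·t^(s-1)
over [sqrt(2)/2, sqrt(2)), the kernel integral of t**2*log(t**2) enters the sum
∫ t**2*(t**2 + 3)·t^(s-1) over [sqrt(2), sqrt(3))
segment sqrt(3) to ∞ holds t**(-3); add its integral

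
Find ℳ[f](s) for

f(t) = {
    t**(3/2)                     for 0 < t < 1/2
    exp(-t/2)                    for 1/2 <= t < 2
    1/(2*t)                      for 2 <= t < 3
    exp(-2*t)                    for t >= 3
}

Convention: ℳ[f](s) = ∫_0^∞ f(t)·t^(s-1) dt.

(12*24**s*(s - 1)*(2*s + 3)*uppergamma(s, 1/4) - 12*24**s*(s - 1)*(2*s + 3)*uppergamma(s, 1) - 3*24**s*(2*s + 3) + 2*36**s*(2*s + 3) + 12*6**s*(s - 1)*(2*s + 3)*uppergamma(s, 6) + 6*sqrt(2)*6**s*(s - 1))/(12*12**s*(s - 1)*(2*s + 3))
  Re(s) > -3/2

treat the 4 regions marked off by 1/2, 2, 3 separately and sum
segment [0, 1/2) carries t**(3/2); integrate it
segment 1/2 to 2 holds exp(-t/2); add its integral
segment [2, 3) carries 1/(2*t); integrate it
for t in [3, ∞): the term is ∫ exp(-2*t)·t^(s-1)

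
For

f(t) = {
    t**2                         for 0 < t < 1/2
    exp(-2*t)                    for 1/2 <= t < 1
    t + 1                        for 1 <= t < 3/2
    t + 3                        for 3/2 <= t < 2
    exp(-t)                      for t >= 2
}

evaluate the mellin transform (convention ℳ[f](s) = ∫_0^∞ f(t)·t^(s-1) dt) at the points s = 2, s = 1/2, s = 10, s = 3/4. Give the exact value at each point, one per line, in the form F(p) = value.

F(2) = (96*E + 432 + 1075*exp(2))*exp(-2)/192
F(1/2) = sqrt(2)*(-120*sqrt(3) - 80*sqrt(2) - 30*sqrt(pi)*erfc(sqrt(2)) + 30*sqrt(2)*sqrt(pi)*erfc(sqrt(2)) + 30*sqrt(pi)*erfc(1) + 443)/60
F(10) = (2604122400*E + 1302094759*exp(2) + 7241213675520)*exp(-2)/2703360
F(3/4) = 2**(1/4)*(-616*3**(3/4) - 440*2**(3/4) - 231*uppergamma(3/4, 2) + 21 + 231*2**(3/4)*uppergamma(3/4, 2) + 231*uppergamma(3/4, 1) + 2376*sqrt(2))/462

treat the 5 regions marked off by 1/2, 1, 3/2, 2 separately and sum
on [0, 1/2): add ∫ t**2·t^(s-1) dt
∫ over [1/2, 1) of exp(-2*t)·t^(s-1) joins the sum
on [1, 3/2): add ∫ (t + 1)·t^(s-1) dt
on [3/2, 2) integrate f = (t + 3) against the kernel
∫ over [2, ∞) of exp(-t)·t^(s-1) joins the sum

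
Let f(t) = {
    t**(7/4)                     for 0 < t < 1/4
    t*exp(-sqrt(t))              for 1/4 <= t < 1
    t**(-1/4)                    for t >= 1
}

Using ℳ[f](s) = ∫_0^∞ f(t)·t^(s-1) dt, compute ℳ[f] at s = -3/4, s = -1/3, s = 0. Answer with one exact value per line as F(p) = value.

back out the shared t-power: t**(3/4) on [0, 1/4); exp(-sqrt(t)) on [1/4, 1); t**(-5/4) on [1, ∞)
invert the power substitution to get t**(3/2) on [0, 1/2); exp(-t) on [1/2, 1); t**(-5/2) on [1, ∞)
f breaks at 1/4, 1 into 3 integrals to sum
segment [0, 1/4) carries t**(7/4); integrate it
segment 1/4 to 1 holds t*exp(-sqrt(t)); add its integral
piece [1, ∞): integrate t**(-1/4) against the kernel

F(-3/4) = -2*sqrt(pi)*erfc(1) + 2*sqrt(pi)*erfc(sqrt(2)/2) + 5/4
F(-1/3) = -2*uppergamma(4/3, 1) + 3*2**(1/6)/34 + 2*uppergamma(4/3, 1/2) + 12/7
F(0) = -4*exp(-1) + sqrt(2)/28 + 3*exp(-1/2) + 4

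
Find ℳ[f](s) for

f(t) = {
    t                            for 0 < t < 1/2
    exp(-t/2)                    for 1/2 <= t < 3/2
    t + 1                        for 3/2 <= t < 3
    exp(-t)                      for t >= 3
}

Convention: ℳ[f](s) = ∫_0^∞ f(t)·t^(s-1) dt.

integrate the 4 segments split at 1/2, 3/2, 3, then add the results
segment 0 to 1/2 holds t; add its integral
between 1/2 and 3/2 the integrand is exp(-t/2)·t^(s-1)
piece [3/2, 3): integrate (t + 1) against the kernel
[3, ∞) adds the kernel integral of exp(-t)

(2*2**s*s*(s + 1)*uppergamma(s, 3) - 5*3**s*s - 2*3**s + 2*4**s*s*(s + 1)*uppergamma(s, 1/4) - 2*4**s*s*(s + 1)*uppergamma(s, 3/4) + 8*6**s*s + 2*6**s + s)/(2*2**s*s*(s + 1))
  Re(s) > -1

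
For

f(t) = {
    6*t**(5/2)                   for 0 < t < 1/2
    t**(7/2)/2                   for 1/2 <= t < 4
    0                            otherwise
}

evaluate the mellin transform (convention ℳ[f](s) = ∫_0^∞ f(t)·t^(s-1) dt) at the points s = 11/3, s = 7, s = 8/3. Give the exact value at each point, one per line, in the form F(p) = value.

split f at 1/2: ℳ[f](s) collects 2 kernel integrals
segment [0, 1/2) carries 6*t**(5/2); integrate it
segment [1/2, 4) carries t**(7/2)/2; integrate it

F(11/3) = 2985*2**(5/6)/407296 + 49152*2**(1/3)/43
F(7) = 485*sqrt(2)/817152 + 2097152/21
F(8/3) = 2571*2**(5/6)/146816 + 12288*2**(1/3)/37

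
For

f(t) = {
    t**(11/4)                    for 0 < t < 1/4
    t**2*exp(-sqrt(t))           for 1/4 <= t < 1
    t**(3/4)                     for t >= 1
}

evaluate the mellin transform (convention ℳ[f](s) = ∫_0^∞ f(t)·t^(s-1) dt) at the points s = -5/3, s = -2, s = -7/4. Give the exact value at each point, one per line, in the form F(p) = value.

remove the shared t-power first: t**(3/4) on [0, 1/4); exp(-sqrt(t)) on [1/4, 1); t**(-5/4) on [1, ∞)
back out the power substitution: t**(3/2) on [0, 1/2); exp(-t) on [1/2, 1); t**(-5/2) on [1, ∞)
summing 3 kernel integrals split by 1/4, 1 yields ℳ[f](s)
segment [0, 1/4) carries t**(11/4); integrate it
piece [1/4, 1): integrate t**2*exp(-sqrt(t)) against the kernel
the [1, ∞) slice contributes ∫ t**(3/4)·t^(s-1) dt

F(-5/3) = -2*uppergamma(2/3, 1) + 3*2**(5/6)/26 + 12/11 + 2*uppergamma(2/3, 1/2)
F(-2) = 2*Ei(-1) + sqrt(2)/3 + 4/5 - 2*Ei(-1/2)
F(-7/4) = -2*sqrt(pi)*erfc(1) + 2*sqrt(pi)*erfc(sqrt(2)/2) + 5/4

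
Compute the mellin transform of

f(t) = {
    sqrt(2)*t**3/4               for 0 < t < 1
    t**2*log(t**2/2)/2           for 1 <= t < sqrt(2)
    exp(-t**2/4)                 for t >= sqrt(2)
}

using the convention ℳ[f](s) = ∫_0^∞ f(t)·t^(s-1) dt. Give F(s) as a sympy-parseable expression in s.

peel off the power substitution: sqrt(2)*t**(3/2)/4 on [0, 1); t*log(t/2)/2 on [1, 2); exp(-t/4) on [2, ∞)
remove the common scale on t first: t**(3/2) on [0, 1/2); t*log(t) on [1/2, 1); exp(-t/2) on [1, ∞)
summing 3 kernel integrals split by 1, sqrt(2) yields ℳ[f](s)
∫ sqrt(2)*t**3/4·t^(s-1) over [0, 1)
piece [1, sqrt(2)): integrate t**2*log(t**2/2)/2 against the kernel
[sqrt(2), ∞) adds the kernel integral of exp(-t**2/4)

(-2*2**(s/2)*(s + 3) + 2*2**s*(s + 3)*(s**2/4 + s + 1)*uppergamma(s/2, 1/2) + s*(s + 3)*log(2)/2 + s + (s + 3)*log(2) + sqrt(2)*(s**2/4 + s + 1) + 3)/(4*(s + 3)*(s**2/4 + s + 1))
  Re(s) > -3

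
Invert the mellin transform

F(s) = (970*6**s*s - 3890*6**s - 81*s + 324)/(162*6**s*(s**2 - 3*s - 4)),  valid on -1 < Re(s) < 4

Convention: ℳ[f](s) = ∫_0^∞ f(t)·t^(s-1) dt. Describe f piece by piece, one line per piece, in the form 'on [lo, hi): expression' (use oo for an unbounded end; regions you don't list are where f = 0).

on [0, 1/6): 3*t
on [1/6, 1): 6*t
on [1, oo): 1/(81*t**4)

remove the common scale on t first: t on [0, 1/2); 2*t on [1/2, 3); t**(-4) on [3, ∞)
split f at 1/6, 1: ℳ[f](s) collects 3 kernel integrals
piece [0, 1/6): integrate 3*t against the kernel
∫ over [1/6, 1) of 6*t·t^(s-1) joins the sum
segment [1, ∞) carries 1/(81*t**4); integrate it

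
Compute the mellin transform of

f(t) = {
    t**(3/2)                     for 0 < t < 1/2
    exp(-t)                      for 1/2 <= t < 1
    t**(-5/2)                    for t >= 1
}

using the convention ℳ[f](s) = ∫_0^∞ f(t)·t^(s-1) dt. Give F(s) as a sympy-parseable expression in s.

(2*2**s*(2*s - 5)*(2*s + 3)*uppergamma(s, 1/2) - 2*2**s*(2*s - 5)*(2*s + 3)*uppergamma(s, 1) - 4*2**s*(2*s + 3) + sqrt(2)*(2*s - 5))/(2*2**s*(2*s - 5)*(2*s + 3))
  -3/2 < Re(s) < 5/2

along the cuts 1/2, 1, ℳ[f](s) splits into 3 integrals
between 0 and 1/2 the integrand is t**(3/2)·t^(s-1)
between 1/2 and 1 the integrand is exp(-t)·t^(s-1)
segment 1 to ∞ holds t**(-5/2); add its integral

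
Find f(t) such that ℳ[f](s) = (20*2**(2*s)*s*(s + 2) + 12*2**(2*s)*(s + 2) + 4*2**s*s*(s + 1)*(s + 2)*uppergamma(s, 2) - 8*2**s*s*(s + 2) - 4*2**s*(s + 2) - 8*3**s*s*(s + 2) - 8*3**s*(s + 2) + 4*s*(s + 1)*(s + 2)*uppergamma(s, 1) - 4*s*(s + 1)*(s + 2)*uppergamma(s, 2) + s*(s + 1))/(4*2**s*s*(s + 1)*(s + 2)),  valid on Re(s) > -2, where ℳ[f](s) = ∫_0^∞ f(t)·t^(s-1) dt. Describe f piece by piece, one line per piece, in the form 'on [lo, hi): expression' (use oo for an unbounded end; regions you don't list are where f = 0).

on [0, 1/2): t**2
on [1/2, 1): exp(-2*t)
on [1, 3/2): t + 1
on [3/2, 2): t + 3
on [2, oo): exp(-t)

breakpoints 1/2, 1, 3/2, 2: one integral from each of the 5 segments
[0, 1/2) adds the kernel integral of t**2
[1/2, 1) adds the kernel integral of exp(-2*t)
on [1, 3/2) integrate f = (t + 1) against the kernel
segment 3/2 to 2 holds (t + 3); add its integral
∫ over [2, ∞) of exp(-t)·t^(s-1) joins the sum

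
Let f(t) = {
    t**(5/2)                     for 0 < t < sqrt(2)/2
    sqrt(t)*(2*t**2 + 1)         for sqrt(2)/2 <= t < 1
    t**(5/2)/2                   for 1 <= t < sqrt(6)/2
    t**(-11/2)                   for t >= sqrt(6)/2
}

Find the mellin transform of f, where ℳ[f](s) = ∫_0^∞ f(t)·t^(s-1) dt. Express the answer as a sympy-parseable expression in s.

2**(-s/2 - 5/4)*(135*2**(s/2 + 5/4)*(2*s - 11)*(2*s + 1) + 27*2**(s/2 + 17/4)*(2*s - 11) - 32*3**(s/2 + 1/4)*(2*s + 1)*(2*s + 5) + 3**(s/2 + 17/4)*(2*s - 11)*(2*s + 1) - 864*s - 162*(2*s - 11)*(2*s + 1) + 4752)/(27*(2*s - 11)*(2*s + 1)*(2*s + 5))
  -5/2 < Re(s) < 11/2

back out the shared t-power: t**2 on [0, sqrt(2)/2); 2*t**2 + 1 on [sqrt(2)/2, 1); t**2/2 on [1, sqrt(6)/2); …
undo the power substitution: t on [0, 1/2); 2*t + 1 on [1/2, 1); t/2 on [1, 3/2); …
linearity at sqrt(2)/2, 1, sqrt(6)/2 turns ℳ[f](s) into 4 summed integrals
segment 0 to sqrt(2)/2 holds t**(5/2); add its integral
between sqrt(2)/2 and 1 the integrand is sqrt(t)*(2*t**2 + 1)·t^(s-1)
on [1, sqrt(6)/2) integrate f = t**(5/2)/2 against the kernel
over [sqrt(6)/2, ∞), the kernel integral of t**(-11/2) enters the sum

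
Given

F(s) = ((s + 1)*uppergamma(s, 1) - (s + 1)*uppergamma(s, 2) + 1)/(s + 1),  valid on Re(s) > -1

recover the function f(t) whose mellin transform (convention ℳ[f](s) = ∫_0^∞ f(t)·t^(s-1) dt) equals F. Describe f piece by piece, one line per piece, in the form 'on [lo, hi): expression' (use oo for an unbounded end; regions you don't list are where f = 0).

on [0, 1): t
on [1, 2): exp(-t)

treat the 2 regions marked off by 1 separately and sum
segment [0, 1) carries t; integrate it
segment [1, 2) carries exp(-t); integrate it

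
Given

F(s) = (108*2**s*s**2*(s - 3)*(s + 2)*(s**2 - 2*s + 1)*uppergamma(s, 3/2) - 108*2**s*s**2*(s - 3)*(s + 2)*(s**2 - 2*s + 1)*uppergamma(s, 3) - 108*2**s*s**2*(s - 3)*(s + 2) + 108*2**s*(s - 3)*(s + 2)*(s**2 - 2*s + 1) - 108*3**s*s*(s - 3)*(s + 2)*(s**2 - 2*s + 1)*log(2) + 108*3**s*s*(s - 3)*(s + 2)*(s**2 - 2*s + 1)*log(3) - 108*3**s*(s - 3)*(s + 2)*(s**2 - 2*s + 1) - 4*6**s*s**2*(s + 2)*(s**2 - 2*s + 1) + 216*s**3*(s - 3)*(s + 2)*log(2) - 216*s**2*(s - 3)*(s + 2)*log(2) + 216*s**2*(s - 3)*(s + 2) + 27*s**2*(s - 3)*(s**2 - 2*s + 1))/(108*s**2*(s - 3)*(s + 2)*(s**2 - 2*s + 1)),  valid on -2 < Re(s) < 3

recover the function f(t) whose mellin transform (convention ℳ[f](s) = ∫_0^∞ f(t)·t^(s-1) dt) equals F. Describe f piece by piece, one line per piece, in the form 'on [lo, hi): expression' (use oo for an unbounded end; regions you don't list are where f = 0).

peel off the common scale on t: t**2 on [0, 1/2); log(t)/t on [1/2, 1); log(t) on [1, 3/2); …
cuts at 1, 2, 3, 6: linearity sums the 5 kernel integrals
piece [0, 1): integrate t**2/4 against the kernel
between 1 and 2 the integrand is 2*log(t/2)/t·t^(s-1)
∫ over [2, 3) of log(t/2)·t^(s-1) joins the sum
[3, 6) adds the kernel integral of exp(-t/2)
∫ over [6, ∞) of 8/t**3·t^(s-1) joins the sum

on [0, 1): t**2/4
on [1, 2): 2*log(t/2)/t
on [2, 3): log(t/2)
on [3, 6): exp(-t/2)
on [6, oo): 8/t**3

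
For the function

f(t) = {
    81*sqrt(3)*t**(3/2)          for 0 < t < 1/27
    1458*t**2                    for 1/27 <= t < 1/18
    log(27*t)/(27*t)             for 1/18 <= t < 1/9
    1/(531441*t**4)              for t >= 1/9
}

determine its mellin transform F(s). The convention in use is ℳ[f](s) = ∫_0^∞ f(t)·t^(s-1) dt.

(324*2**s*(s - 4)*(s + 2)*(s**2 - 2*s + 1) - 324*2**s*(s - 4)*(2*s + 3)*(s**2 - 2*s + 1) - 108*3**s*s*(s - 4)*(s + 2)*(2*s + 3)*log(3) + 108*3**s*s*(s - 4)*(s + 2)*(2*s + 3)*log(2) - 108*3**s*(s - 4)*(s + 2)*(2*s + 3)*log(2) + 108*3**s*(s - 4)*(s + 2)*(2*s + 3) + 108*3**s*(s - 4)*(s + 2)*(2*s + 3)*log(3) + 729*3**s*(s - 4)*(2*s + 3)*(s**2 - 2*s + 1) + 54*6**s*s*(s - 4)*(s + 2)*(2*s + 3)*log(3) - 54*6**s*(s - 4)*(s + 2)*(2*s + 3)*log(3) - 54*6**s*(s - 4)*(s + 2)*(2*s + 3) - 2*6**s*(s + 2)*(2*s + 3)*(s**2 - 2*s + 1))/(162*54**s*(s - 4)*(s + 2)*(2*s + 3)*(s**2 - 2*s + 1))
  -3/2 < Re(s) < 4

remove the common scale on t first: 27*t**(3/2) on [0, 1/9); 162*t**2 on [1/9, 1/6); log(9*t)/(9*t) on [1/6, 1/3); …
remove the common scale on t first: 3*sqrt(3)*t**(3/2) on [0, 1/3); 18*t**2 on [1/3, 1/2); log(3*t)/(3*t) on [1/2, 1); …
back out the common scale on t: t**(3/2) on [0, 1); 2*t**2 on [1, 3/2); log(t)/t on [3/2, 3); …
decompose at 1/27, 1/18, 1/9; ℳ[f](s) sums the 4 pieces' integrals
the [0, 1/27) slice contributes ∫ 81*sqrt(3)*t**(3/2)·t^(s-1) dt
piece [1/27, 1/18): integrate 1458*t**2 against the kernel
for t in [1/18, 1/9): the term is ∫ log(27*t)/(27*t)·t^(s-1)
piece [1/9, ∞): integrate 1/(531441*t**4) against the kernel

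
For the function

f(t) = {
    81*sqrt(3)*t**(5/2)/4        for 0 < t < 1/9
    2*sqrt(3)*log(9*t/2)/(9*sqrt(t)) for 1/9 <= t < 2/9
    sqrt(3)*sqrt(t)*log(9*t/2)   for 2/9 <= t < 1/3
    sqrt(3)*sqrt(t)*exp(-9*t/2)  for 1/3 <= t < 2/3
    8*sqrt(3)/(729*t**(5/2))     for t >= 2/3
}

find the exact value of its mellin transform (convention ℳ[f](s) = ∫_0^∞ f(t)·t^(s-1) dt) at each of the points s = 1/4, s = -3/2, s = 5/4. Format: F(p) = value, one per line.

F(1/4) = -128*2**(3/4)/27 - 8*log(2)/3 - 16*3**(3/4)/27 - 4*3**(3/4)*log(2)/9 - 2**(3/4)*uppergamma(3/4, 3)/3 + 4*6**(3/4)/729 + 2**(3/4)*uppergamma(3/4, 3/2)/3 + 4*3**(3/4)*log(3)/9 + 353/33
F(-3/2) = sqrt(3)*(-216*log(2) - 108*log(3) - 54*expint(2, 3) + 108*expint(2, 3/2) + 257)/36
F(5/4) = -1280*2**(3/4)/11907 - 4*3**(3/4)*log(2)/63 - 16*3**(3/4)/441 - 2*2**(3/4)*uppergamma(7/4, 3)/27 + 8*6**(3/4)/1215 + 2*2**(3/4)*uppergamma(7/4, 3/2)/27 + 8*log(2)/81 + 163/1215 + 4*3**(3/4)*log(3)/63

peel off the common scale on t: 9*t**(5/2)/4 on [0, 1/3); 2*log(3*t/2)/(3*sqrt(t)) on [1/3, 2/3); sqrt(t)*log(3*t/2) on [2/3, 1); …
undo the shared t-power: 9*t**2/4 on [0, 1/3); 2*log(3*t/2)/(3*t) on [1/3, 2/3); log(3*t/2) on [2/3, 1); …
back out the common scale on t: t**2 on [0, 1/2); log(t)/t on [1/2, 1); log(t) on [1, 3/2); …
slice at 1/9, 2/9, 1/3, 2/3, transform all 5 pieces, and sum them
∫ over [0, 1/9) of 81*sqrt(3)*t**(5/2)/4·t^(s-1) joins the sum
the [1/9, 2/9) slice contributes ∫ 2*sqrt(3)*log(9*t/2)/(9*sqrt(t))·t^(s-1) dt
between 2/9 and 1/3 the integrand is sqrt(3)*sqrt(t)*log(9*t/2)·t^(s-1)
on [1/3, 2/3) integrate f = sqrt(3)*sqrt(t)*exp(-9*t/2) against the kernel
∫ 8*sqrt(3)/(729*t**(5/2))·t^(s-1) over [2/3, ∞)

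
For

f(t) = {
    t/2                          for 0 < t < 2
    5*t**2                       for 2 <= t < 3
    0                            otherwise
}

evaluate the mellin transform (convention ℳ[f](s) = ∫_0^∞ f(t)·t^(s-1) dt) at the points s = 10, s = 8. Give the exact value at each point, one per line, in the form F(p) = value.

f breaks at 2 into 2 integrals to sum
[0, 2) adds the kernel integral of t/2
on [2, 3) integrate f = 5*t**2 against the kernel

F(10) = 29016263/132
F(8) = 522737/18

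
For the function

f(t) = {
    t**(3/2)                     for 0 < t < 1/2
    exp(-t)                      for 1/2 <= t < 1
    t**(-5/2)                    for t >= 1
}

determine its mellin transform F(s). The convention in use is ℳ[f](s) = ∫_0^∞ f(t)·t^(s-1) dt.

decompose at 1/2, 1; ℳ[f](s) sums the 3 pieces' integrals
the [0, 1/2) slice contributes ∫ t**(3/2)·t^(s-1) dt
for t in [1/2, 1): the term is ∫ exp(-t)·t^(s-1)
∫ over [1, ∞) of t**(-5/2)·t^(s-1) joins the sum

(2*2**s*(2*s - 5)*(2*s + 3)*uppergamma(s, 1/2) - 2*2**s*(2*s - 5)*(2*s + 3)*uppergamma(s, 1) - 4*2**s*(2*s + 3) + sqrt(2)*(2*s - 5))/(2*2**s*(2*s - 5)*(2*s + 3))
  -3/2 < Re(s) < 5/2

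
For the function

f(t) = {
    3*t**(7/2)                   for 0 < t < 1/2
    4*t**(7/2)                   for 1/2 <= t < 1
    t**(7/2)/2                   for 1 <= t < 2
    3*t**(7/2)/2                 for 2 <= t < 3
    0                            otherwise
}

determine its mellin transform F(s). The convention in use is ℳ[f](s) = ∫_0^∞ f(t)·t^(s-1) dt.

slice at 1/2, 1, 2, transform all 4 pieces, and sum them
[0, 1/2) adds the kernel integral of 3*t**(7/2)
segment 1/2 to 1 holds 4*t**(7/2); add its integral
[1, 2) adds the kernel integral of t**(7/2)/2
piece [2, 3): integrate 3*t**(7/2)/2 against the kernel

(-2*2**(-s - 7/2) - 2*2**(s + 7/2) + 3*3**(s + 7/2) + 7)/(2*s + 7)
  Re(s) > -7/2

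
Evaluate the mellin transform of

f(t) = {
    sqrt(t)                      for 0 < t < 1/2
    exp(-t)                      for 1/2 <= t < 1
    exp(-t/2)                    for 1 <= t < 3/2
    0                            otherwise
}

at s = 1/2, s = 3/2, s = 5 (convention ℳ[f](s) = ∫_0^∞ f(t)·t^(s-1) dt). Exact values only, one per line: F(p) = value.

cuts at 1/2, 1: linearity sums the 3 kernel integrals
for t in [0, 1/2): the term is ∫ sqrt(t)·t^(s-1)
segment [1/2, 1) carries exp(-t); integrate it
∫ over [1, 3/2) of exp(-t/2)·t^(s-1) joins the sum

F(1/2) = -sqrt(2)*sqrt(pi)*erfc(sqrt(3)/2) - sqrt(pi)*erfc(1) + 1/2 + sqrt(pi)*erfc(sqrt(2)/2) + sqrt(2)*sqrt(pi)*erfc(sqrt(2)/2)
F(3/2) = -sqrt(6)*exp(-3/4) - sqrt(2)*sqrt(pi)*erfc(sqrt(3)/2) - exp(-1) - sqrt(pi)*erfc(1)/2 + 1/8 + sqrt(pi)*erfc(sqrt(2)/2)/2 + sqrt(2)*exp(-1/2)/2 + sqrt(2)*sqrt(pi)*erfc(sqrt(2)/2) + 2*exp(-1/2)
F(5) = -12993*exp(-3/4)/8 - 65*exp(-1) + sqrt(2)/352 + 20889*exp(-1/2)/16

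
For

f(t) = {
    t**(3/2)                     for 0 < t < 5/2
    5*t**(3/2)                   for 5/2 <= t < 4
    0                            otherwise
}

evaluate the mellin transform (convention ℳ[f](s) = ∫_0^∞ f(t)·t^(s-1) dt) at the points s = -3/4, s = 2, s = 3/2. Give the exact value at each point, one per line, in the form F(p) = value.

summing 2 kernel integrals split by 5/2 yields ℳ[f](s)
∫ over [0, 5/2) of t**(3/2)·t^(s-1) joins the sum
∫ 5*t**(3/2)·t^(s-1) over [5/2, 4)

F(-3/4) = -8*2**(1/4)*5**(3/4)/3 + 40*sqrt(2)/3
F(2) = 1280/7 - 125*sqrt(10)/14
F(3/2) = 515/6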